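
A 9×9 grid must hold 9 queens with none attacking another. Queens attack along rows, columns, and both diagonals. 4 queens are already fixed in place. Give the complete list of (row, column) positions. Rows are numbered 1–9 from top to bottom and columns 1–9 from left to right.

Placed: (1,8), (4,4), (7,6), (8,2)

Row 2: attacked by (1,8)→{7,8,9}; (4,4)→{2,4,6}; (7,6)→{1,6}; (8,2)→{2,8}. Safe: 3, 5. Place at column 3.
Row 3: attacked by (1,8)→{6,8}; (2,3)→{2,3,4}; (4,4)→{3,4,5}; (7,6)→{2,6}; (8,2)→{2,7}. Safe: 1, 9. Place at column 1.
Row 5: attacked by (1,8)→{4,8}; (2,3)→{3,6}; (3,1)→{1,3}; (4,4)→{3,4,5}; (7,6)→{4,6,8}; (8,2)→{2,5}. Safe: 7, 9. Place at column 7.
Row 6: attacked by (1,8)→{3,8}; (2,3)→{3,7}; (3,1)→{1,4}; (4,4)→{2,4,6}; (5,7)→{6,7,8}; (7,6)→{5,6,7}; (8,2)→{2,4}. Safe: 9. Place at column 9.
Row 9: attacked by (1,8)→{8}; (2,3)→{3}; (3,1)→{1,7}; (4,4)→{4,9}; (5,7)→{3,7}; (6,9)→{6,9}; (7,6)→{4,6,8}; (8,2)→{1,2,3}. Safe: 5. Place at column 5.
Columns [8, 3, 1, 4, 7, 9, 6, 2, 5], r−c [-7, -1, 2, 0, -2, -3, 1, 6, 4], r+c [9, 5, 4, 8, 12, 15, 13, 10, 14] are all distinct, so no two queens attack.

(1,8) (2,3) (3,1) (4,4) (5,7) (6,9) (7,6) (8,2) (9,5)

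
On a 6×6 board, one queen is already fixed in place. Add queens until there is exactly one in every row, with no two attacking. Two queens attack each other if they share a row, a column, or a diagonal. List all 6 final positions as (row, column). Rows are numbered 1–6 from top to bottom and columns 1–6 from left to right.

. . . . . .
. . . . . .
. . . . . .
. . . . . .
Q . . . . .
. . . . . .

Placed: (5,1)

(1,3) (2,6) (3,2) (4,5) (5,1) (6,4)

Row 1: attacked by (5,1)→{1,5}. Safe: 2, 3, 4, 6. Place at column 3.
Row 2: attacked by (1,3)→{2,3,4}; (5,1)→{1,4}. Safe: 5, 6. Place at column 6.
Row 3: attacked by (1,3)→{1,3,5}; (2,6)→{5,6}; (5,1)→{1,3}. Safe: 2, 4. Place at column 2.
Row 4: attacked by (1,3)→{3,6}; (2,6)→{4,6}; (3,2)→{1,2,3}; (5,1)→{1,2}. Safe: 5. Place at column 5.
Row 6: attacked by (1,3)→{3}; (2,6)→{2,6}; (3,2)→{2,5}; (4,5)→{3,5}; (5,1)→{1,2}. Safe: 4. Place at column 4.
Columns [3, 6, 2, 5, 1, 4], r−c [-2, -4, 1, -1, 4, 2], r+c [4, 8, 5, 9, 6, 10] are all distinct, so no two queens attack.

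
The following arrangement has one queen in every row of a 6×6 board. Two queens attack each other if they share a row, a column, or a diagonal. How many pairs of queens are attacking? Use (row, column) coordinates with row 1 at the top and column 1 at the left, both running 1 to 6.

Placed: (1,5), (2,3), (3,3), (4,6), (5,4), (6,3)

Same column: (2,3)–(3,3) (column 3); (2,3)–(6,3) (column 3); (3,3)–(6,3) (column 3).
Same diagonal: (1,5)–(3,3) (|1−3| = |5−3| = 2); (5,4)–(6,3) (|5−6| = |4−3| = 1).
Total attacking pairs: 5.

5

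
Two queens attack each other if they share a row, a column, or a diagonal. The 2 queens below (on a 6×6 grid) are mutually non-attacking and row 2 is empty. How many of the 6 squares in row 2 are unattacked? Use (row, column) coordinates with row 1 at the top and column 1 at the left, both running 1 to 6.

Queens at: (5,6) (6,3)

(5,6) attacks row 2 at column 6 and diagonals 3.
(6,3) attacks row 2 at column 3.
Attacked columns: {3, 6}. Safe: {1, 2, 4, 5}.

4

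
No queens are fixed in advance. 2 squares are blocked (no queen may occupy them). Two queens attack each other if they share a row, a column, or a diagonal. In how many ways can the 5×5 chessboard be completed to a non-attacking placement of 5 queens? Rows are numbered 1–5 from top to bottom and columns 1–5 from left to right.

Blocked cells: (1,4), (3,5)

Branch on row 1: col 1 → 1; col 2 → 2; col 3 → 2; col 5 → 2.
Sum: 1 + 2 + 2 + 2 = 7.

7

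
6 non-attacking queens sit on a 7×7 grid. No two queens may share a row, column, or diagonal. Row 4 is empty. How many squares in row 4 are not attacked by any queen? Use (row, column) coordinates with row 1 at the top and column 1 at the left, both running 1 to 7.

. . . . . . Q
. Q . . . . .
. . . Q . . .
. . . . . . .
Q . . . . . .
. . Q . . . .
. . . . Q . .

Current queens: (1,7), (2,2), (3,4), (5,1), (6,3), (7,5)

1

(1,7) attacks row 4 at column 7 and diagonals 4.
(2,2) attacks row 4 at column 2 and diagonals 4.
(3,4) attacks row 4 at column 4 and diagonals 3, 5.
(5,1) attacks row 4 at column 1 and diagonals 2.
(6,3) attacks row 4 at column 3 and diagonals 1, 5.
(7,5) attacks row 4 at column 5 and diagonals 2.
Attacked columns: {1, 2, 3, 4, 5, 7}. Safe: {6}.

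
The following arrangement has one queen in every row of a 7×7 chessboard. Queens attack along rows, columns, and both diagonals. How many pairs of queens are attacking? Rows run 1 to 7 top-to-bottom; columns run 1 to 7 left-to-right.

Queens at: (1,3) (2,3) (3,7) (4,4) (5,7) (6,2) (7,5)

5

Same column: (1,3)–(2,3) (column 3); (3,7)–(5,7) (column 7).
Same diagonal: (1,3)–(5,7) (|1−5| = |3−7| = 4); (4,4)–(6,2) (|4−6| = |4−2| = 2); (5,7)–(7,5) (|5−7| = |7−5| = 2).
Total attacking pairs: 5.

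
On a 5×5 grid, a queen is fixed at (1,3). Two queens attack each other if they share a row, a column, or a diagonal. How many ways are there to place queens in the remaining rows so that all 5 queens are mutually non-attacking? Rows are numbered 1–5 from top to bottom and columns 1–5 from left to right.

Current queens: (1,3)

Branch on row 2: col 1 → 1; col 5 → 1.
Sum: 1 + 1 = 2.

2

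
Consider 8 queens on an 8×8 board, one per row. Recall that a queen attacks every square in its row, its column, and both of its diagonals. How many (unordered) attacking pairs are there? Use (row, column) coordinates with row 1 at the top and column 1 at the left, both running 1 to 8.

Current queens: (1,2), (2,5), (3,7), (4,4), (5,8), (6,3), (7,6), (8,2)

4

Same column: (1,2)–(8,2) (column 2).
Same diagonal: (2,5)–(5,8) (|2−5| = |5−8| = 3); (3,7)–(8,2) (|3−8| = |7−2| = 5); (5,8)–(7,6) (|5−7| = |8−6| = 2).
Total attacking pairs: 4.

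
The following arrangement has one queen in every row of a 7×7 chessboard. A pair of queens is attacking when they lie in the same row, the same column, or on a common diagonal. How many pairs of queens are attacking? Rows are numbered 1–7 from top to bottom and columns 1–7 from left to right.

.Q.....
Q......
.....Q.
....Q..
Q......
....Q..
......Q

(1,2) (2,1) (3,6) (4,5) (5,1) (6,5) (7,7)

6

Same column: (2,1)–(5,1) (column 1); (4,5)–(6,5) (column 5).
Same diagonal: (1,2)–(2,1) (|1−2| = |2−1| = 1); (1,2)–(4,5) (|1−4| = |2−5| = 3); (2,1)–(6,5) (|2−6| = |1−5| = 4); (3,6)–(4,5) (|3−4| = |6−5| = 1).
Total attacking pairs: 6.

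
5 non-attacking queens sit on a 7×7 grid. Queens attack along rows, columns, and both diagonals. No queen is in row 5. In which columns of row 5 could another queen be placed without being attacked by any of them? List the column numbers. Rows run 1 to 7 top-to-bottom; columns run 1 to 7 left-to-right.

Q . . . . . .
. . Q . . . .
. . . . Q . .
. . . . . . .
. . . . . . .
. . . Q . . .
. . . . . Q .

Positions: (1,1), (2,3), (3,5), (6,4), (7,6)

columns 2

(1,1) attacks row 5 at column 1 and diagonals 5.
(2,3) attacks row 5 at column 3 and diagonals 6.
(3,5) attacks row 5 at column 5 and diagonals 3, 7.
(6,4) attacks row 5 at column 4 and diagonals 3, 5.
(7,6) attacks row 5 at column 6 and diagonals 4.
Attacked columns: {1, 3, 4, 5, 6, 7}. Safe: {2}.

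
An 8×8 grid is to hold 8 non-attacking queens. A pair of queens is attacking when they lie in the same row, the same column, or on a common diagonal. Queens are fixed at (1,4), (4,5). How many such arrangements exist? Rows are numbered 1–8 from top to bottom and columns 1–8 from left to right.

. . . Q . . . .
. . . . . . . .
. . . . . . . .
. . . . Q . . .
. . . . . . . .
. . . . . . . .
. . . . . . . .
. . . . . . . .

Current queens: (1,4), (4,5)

4

Branch on row 2: col 1 → 0; col 2 → 2; col 6 → 1; col 8 → 1.
Sum: 0 + 2 + 1 + 1 = 4.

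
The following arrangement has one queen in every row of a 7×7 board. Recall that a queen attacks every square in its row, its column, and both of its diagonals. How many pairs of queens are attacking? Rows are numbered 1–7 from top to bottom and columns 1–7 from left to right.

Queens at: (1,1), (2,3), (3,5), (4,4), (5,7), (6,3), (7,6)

Same column: (2,3)–(6,3) (column 3).
Same diagonal: (1,1)–(4,4) (|1−4| = |1−4| = 3); (3,5)–(4,4) (|3−4| = |5−4| = 1); (3,5)–(5,7) (|3−5| = |5−7| = 2).
Total attacking pairs: 4.

4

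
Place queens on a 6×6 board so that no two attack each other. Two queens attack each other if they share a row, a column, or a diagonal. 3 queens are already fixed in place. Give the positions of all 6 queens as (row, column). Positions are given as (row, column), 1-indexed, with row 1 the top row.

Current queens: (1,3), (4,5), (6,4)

Row 2: attacked by (1,3)→{2,3,4}; (4,5)→{3,5}; (6,4)→{4}. Safe: 1, 6. Place at column 6.
Row 3: attacked by (1,3)→{1,3,5}; (2,6)→{5,6}; (4,5)→{4,5,6}; (6,4)→{1,4}. Safe: 2. Place at column 2.
Row 5: attacked by (1,3)→{3}; (2,6)→{3,6}; (3,2)→{2,4}; (4,5)→{4,5,6}; (6,4)→{3,4,5}. Safe: 1. Place at column 1.
Columns [3, 6, 2, 5, 1, 4], r−c [-2, -4, 1, -1, 4, 2], r+c [4, 8, 5, 9, 6, 10] are all distinct, so no two queens attack.

(1,3) (2,6) (3,2) (4,5) (5,1) (6,4)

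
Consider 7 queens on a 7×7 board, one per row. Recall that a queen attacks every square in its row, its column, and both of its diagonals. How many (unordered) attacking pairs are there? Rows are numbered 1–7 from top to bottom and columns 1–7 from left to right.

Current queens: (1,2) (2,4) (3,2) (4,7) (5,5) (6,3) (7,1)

Same column: (1,2)–(3,2) (column 2).
Total attacking pairs: 1.

1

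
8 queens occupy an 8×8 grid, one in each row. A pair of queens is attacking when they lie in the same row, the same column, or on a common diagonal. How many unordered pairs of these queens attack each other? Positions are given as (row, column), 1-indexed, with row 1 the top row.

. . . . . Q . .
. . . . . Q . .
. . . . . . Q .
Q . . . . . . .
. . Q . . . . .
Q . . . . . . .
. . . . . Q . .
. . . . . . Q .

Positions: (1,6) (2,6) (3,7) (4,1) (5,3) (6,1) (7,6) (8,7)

9

Same column: (1,6)–(2,6) (column 6); (1,6)–(7,6) (column 6); (2,6)–(7,6) (column 6); (3,7)–(8,7) (column 7); (4,1)–(6,1) (column 1).
Same diagonal: (1,6)–(6,1) (|1−6| = |6−1| = 5); (2,6)–(3,7) (|2−3| = |6−7| = 1); (2,6)–(5,3) (|2−5| = |6−3| = 3); (7,6)–(8,7) (|7−8| = |6−7| = 1).
Total attacking pairs: 9.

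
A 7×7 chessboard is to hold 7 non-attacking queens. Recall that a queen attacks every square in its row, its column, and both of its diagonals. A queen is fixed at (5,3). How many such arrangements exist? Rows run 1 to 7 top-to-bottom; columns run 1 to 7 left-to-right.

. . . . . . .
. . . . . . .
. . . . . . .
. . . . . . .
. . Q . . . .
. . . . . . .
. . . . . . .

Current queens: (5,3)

Branch on row 1: col 1 → 1; col 2 → 1; col 4 → 1; col 5 → 2; col 6 → 1.
Sum: 1 + 1 + 1 + 2 + 1 = 6.

6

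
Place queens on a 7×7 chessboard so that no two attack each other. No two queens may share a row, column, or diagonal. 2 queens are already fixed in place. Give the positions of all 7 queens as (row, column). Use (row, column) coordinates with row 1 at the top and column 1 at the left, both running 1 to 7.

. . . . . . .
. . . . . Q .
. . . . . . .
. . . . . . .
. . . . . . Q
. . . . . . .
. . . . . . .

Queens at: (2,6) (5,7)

(1,1) (2,6) (3,4) (4,2) (5,7) (6,5) (7,3)

Row 1: attacked by (2,6)→{5,6,7}; (5,7)→{3,7}. Safe: 1, 2, 4. Place at column 1.
Row 3: attacked by (1,1)→{1,3}; (2,6)→{5,6,7}; (5,7)→{5,7}. Safe: 2, 4. Place at column 4.
Row 4: attacked by (1,1)→{1,4}; (2,6)→{4,6}; (3,4)→{3,4,5}; (5,7)→{6,7}. Safe: 2. Place at column 2.
Row 6: attacked by (1,1)→{1,6}; (2,6)→{2,6}; (3,4)→{1,4,7}; (4,2)→{2,4}; (5,7)→{6,7}. Safe: 3, 5. Place at column 5.
Row 7: attacked by (1,1)→{1,7}; (2,6)→{1,6}; (3,4)→{4}; (4,2)→{2,5}; (5,7)→{5,7}; (6,5)→{4,5,6}. Safe: 3. Place at column 3.
Columns [1, 6, 4, 2, 7, 5, 3], r−c [0, -4, -1, 2, -2, 1, 4], r+c [2, 8, 7, 6, 12, 11, 10] are all distinct, so no two queens attack.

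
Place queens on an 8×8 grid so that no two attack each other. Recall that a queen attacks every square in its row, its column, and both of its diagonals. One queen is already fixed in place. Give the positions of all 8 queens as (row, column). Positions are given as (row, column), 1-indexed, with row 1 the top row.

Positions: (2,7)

Row 1: attacked by (2,7)→{6,7,8}. Safe: 1, 2, 3, 4, 5. Place at column 3.
Row 3: attacked by (1,3)→{1,3,5}; (2,7)→{6,7,8}. Safe: 2, 4. Place at column 2.
Row 4: attacked by (1,3)→{3,6}; (2,7)→{5,7}; (3,2)→{1,2,3}. Safe: 4, 8. Place at column 8.
Row 5: attacked by (1,3)→{3,7}; (2,7)→{4,7}; (3,2)→{2,4}; (4,8)→{7,8}. Safe: 1, 5, 6. Place at column 6.
Row 6: attacked by (1,3)→{3,8}; (2,7)→{3,7}; (3,2)→{2,5}; (4,8)→{6,8}; (5,6)→{5,6,7}. Safe: 1, 4. Place at column 4.
Row 7: attacked by (1,3)→{3}; (2,7)→{2,7}; (3,2)→{2,6}; (4,8)→{5,8}; (5,6)→{4,6,8}; (6,4)→{3,4,5}. Safe: 1. Place at column 1.
Row 8: attacked by (1,3)→{3}; (2,7)→{1,7}; (3,2)→{2,7}; (4,8)→{4,8}; (5,6)→{3,6}; (6,4)→{2,4,6}; (7,1)→{1,2}. Safe: 5. Place at column 5.
Columns [3, 7, 2, 8, 6, 4, 1, 5], r−c [-2, -5, 1, -4, -1, 2, 6, 3], r+c [4, 9, 5, 12, 11, 10, 8, 13] are all distinct, so no two queens attack.

(1,3) (2,7) (3,2) (4,8) (5,6) (6,4) (7,1) (8,5)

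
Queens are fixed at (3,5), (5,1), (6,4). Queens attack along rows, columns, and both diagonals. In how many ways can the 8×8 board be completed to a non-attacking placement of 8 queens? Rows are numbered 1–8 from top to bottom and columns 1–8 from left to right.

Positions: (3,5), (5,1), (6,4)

3

Branch on row 1: col 2 → 1; col 6 → 2; col 8 → 0.
Sum: 1 + 2 + 0 = 3.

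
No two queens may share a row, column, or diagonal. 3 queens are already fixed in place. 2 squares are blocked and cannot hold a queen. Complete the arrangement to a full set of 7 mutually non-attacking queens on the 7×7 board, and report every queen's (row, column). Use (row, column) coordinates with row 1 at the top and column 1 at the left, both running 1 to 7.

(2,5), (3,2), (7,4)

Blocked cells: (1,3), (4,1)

Row 1: attacked by (2,5)→{4,5,6}; (3,2)→{2,4}; (7,4)→{4}. Blocked: 3. Safe: 1, 7. Place at column 1.
Row 4: attacked by (1,1)→{1,4}; (2,5)→{3,5,7}; (3,2)→{1,2,3}; (7,4)→{1,4,7}. Blocked: 1. Safe: 6. Place at column 6.
Row 5: attacked by (1,1)→{1,5}; (2,5)→{2,5}; (3,2)→{2,4}; (4,6)→{5,6,7}; (7,4)→{2,4,6}. Safe: 3. Place at column 3.
Row 6: attacked by (1,1)→{1,6}; (2,5)→{1,5}; (3,2)→{2,5}; (4,6)→{4,6}; (5,3)→{2,3,4}; (7,4)→{3,4,5}. Safe: 7. Place at column 7.
Columns [1, 5, 2, 6, 3, 7, 4], r−c [0, -3, 1, -2, 2, -1, 3], r+c [2, 7, 5, 10, 8, 13, 11] are all distinct, so no two queens attack.

(1,1) (2,5) (3,2) (4,6) (5,3) (6,7) (7,4)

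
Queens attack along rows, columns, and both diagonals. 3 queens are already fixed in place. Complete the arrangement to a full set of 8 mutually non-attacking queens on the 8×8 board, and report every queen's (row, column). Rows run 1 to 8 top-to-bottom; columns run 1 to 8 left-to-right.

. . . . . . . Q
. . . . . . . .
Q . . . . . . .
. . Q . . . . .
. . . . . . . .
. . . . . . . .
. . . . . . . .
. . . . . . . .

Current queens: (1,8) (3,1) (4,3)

(1,8) (2,4) (3,1) (4,3) (5,6) (6,2) (7,7) (8,5)

Row 2: attacked by (1,8)→{7,8}; (3,1)→{1,2}; (4,3)→{1,3,5}. Safe: 4, 6. Place at column 4.
Row 5: attacked by (1,8)→{4,8}; (2,4)→{1,4,7}; (3,1)→{1,3}; (4,3)→{2,3,4}. Safe: 5, 6. Place at column 6.
Row 6: attacked by (1,8)→{3,8}; (2,4)→{4,8}; (3,1)→{1,4}; (4,3)→{1,3,5}; (5,6)→{5,6,7}. Safe: 2. Place at column 2.
Row 7: attacked by (1,8)→{2,8}; (2,4)→{4}; (3,1)→{1,5}; (4,3)→{3,6}; (5,6)→{4,6,8}; (6,2)→{1,2,3}. Safe: 7. Place at column 7.
Row 8: attacked by (1,8)→{1,8}; (2,4)→{4}; (3,1)→{1,6}; (4,3)→{3,7}; (5,6)→{3,6}; (6,2)→{2,4}; (7,7)→{6,7,8}. Safe: 5. Place at column 5.
Columns [8, 4, 1, 3, 6, 2, 7, 5], r−c [-7, -2, 2, 1, -1, 4, 0, 3], r+c [9, 6, 4, 7, 11, 8, 14, 13] are all distinct, so no two queens attack.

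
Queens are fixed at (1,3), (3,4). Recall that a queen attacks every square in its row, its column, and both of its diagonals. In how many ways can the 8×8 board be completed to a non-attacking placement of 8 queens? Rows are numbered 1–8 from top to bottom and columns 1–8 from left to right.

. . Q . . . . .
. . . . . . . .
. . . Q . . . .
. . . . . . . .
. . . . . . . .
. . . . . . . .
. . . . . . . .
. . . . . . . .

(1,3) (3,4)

Branch on row 2: col 1 → 0; col 6 → 2; col 7 → 0; col 8 → 1.
Sum: 0 + 2 + 0 + 1 = 3.

3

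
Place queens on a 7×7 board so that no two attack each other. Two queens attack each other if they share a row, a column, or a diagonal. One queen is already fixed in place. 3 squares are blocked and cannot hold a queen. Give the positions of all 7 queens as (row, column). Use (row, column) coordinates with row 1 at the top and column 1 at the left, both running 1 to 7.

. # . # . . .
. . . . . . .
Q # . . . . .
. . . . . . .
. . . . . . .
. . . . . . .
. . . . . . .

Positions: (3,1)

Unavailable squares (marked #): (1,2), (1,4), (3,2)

Row 1: attacked by (3,1)→{1,3}. Blocked: 2,4. Safe: 5, 6, 7. Place at column 7.
Row 2: attacked by (1,7)→{6,7}; (3,1)→{1,2}. Safe: 3, 4, 5. Place at column 4.
Row 4: attacked by (1,7)→{4,7}; (2,4)→{2,4,6}; (3,1)→{1,2}. Safe: 3, 5. Place at column 5.
Row 5: attacked by (1,7)→{3,7}; (2,4)→{1,4,7}; (3,1)→{1,3}; (4,5)→{4,5,6}. Safe: 2. Place at column 2.
Row 6: attacked by (1,7)→{2,7}; (2,4)→{4}; (3,1)→{1,4}; (4,5)→{3,5,7}; (5,2)→{1,2,3}. Safe: 6. Place at column 6.
Row 7: attacked by (1,7)→{1,7}; (2,4)→{4}; (3,1)→{1,5}; (4,5)→{2,5}; (5,2)→{2,4}; (6,6)→{5,6,7}. Safe: 3. Place at column 3.
Columns [7, 4, 1, 5, 2, 6, 3], r−c [-6, -2, 2, -1, 3, 0, 4], r+c [8, 6, 4, 9, 7, 12, 10] are all distinct, so no two queens attack.

(1,7) (2,4) (3,1) (4,5) (5,2) (6,6) (7,3)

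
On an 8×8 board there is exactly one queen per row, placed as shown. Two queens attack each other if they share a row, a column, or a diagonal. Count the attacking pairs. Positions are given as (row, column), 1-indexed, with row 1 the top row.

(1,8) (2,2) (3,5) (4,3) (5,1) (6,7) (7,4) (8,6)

All columns are distinct and no two queens satisfy |Δrow| = |Δcol|, so no pair attacks.

0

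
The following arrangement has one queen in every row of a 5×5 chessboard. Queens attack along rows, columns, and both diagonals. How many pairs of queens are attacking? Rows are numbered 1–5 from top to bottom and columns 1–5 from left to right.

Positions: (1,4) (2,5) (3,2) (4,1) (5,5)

5

Same column: (2,5)–(5,5) (column 5).
Same diagonal: (1,4)–(2,5) (|1−2| = |4−5| = 1); (1,4)–(3,2) (|1−3| = |4−2| = 2); (1,4)–(4,1) (|1−4| = |4−1| = 3); (3,2)–(4,1) (|3−4| = |2−1| = 1).
Total attacking pairs: 5.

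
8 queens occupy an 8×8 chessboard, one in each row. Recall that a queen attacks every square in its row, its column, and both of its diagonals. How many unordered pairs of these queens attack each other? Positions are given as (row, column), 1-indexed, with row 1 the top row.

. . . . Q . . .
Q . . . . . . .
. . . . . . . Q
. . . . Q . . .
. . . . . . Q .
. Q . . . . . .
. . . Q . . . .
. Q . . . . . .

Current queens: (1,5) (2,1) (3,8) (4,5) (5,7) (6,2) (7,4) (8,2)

Same column: (1,5)–(4,5) (column 5); (6,2)–(8,2) (column 2).
Same diagonal: (3,8)–(7,4) (|3−7| = |8−4| = 4).
Total attacking pairs: 3.

3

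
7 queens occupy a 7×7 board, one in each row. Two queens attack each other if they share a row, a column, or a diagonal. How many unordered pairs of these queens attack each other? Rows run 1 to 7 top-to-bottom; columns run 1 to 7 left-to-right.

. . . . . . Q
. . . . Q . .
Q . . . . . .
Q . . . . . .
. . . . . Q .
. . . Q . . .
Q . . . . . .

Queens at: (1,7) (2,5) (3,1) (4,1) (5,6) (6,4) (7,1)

5

Same column: (3,1)–(4,1) (column 1); (3,1)–(7,1) (column 1); (4,1)–(7,1) (column 1).
Same diagonal: (1,7)–(7,1) (|1−7| = |7−1| = 6); (3,1)–(6,4) (|3−6| = |1−4| = 3).
Total attacking pairs: 5.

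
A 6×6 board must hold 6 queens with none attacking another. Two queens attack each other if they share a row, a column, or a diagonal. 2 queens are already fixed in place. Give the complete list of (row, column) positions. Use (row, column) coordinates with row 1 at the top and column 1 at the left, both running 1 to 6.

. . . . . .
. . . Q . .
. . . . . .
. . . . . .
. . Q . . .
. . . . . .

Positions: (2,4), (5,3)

(1,2) (2,4) (3,6) (4,1) (5,3) (6,5)

Row 1: attacked by (2,4)→{3,4,5}; (5,3)→{3}. Safe: 1, 2, 6. Place at column 2.
Row 3: attacked by (1,2)→{2,4}; (2,4)→{3,4,5}; (5,3)→{1,3,5}. Safe: 6. Place at column 6.
Row 4: attacked by (1,2)→{2,5}; (2,4)→{2,4,6}; (3,6)→{5,6}; (5,3)→{2,3,4}. Safe: 1. Place at column 1.
Row 6: attacked by (1,2)→{2}; (2,4)→{4}; (3,6)→{3,6}; (4,1)→{1,3}; (5,3)→{2,3,4}. Safe: 5. Place at column 5.
Columns [2, 4, 6, 1, 3, 5], r−c [-1, -2, -3, 3, 2, 1], r+c [3, 6, 9, 5, 8, 11] are all distinct, so no two queens attack.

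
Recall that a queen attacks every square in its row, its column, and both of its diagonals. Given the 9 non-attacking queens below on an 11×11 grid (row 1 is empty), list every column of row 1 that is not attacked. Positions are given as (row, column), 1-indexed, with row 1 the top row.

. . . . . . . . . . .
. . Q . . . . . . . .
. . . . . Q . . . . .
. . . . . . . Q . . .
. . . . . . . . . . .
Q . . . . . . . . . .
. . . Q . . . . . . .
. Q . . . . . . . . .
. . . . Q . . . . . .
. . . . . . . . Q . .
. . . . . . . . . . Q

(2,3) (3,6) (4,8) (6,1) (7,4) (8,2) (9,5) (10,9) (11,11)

(2,3) attacks row 1 at column 3 and diagonals 2, 4.
(3,6) attacks row 1 at column 6 and diagonals 4, 8.
(4,8) attacks row 1 at column 8 and diagonals 5, 11.
(6,1) attacks row 1 at column 1 and diagonals 6.
(7,4) attacks row 1 at column 4 and diagonals 10.
(8,2) attacks row 1 at column 2 and diagonals 9.
(9,5) attacks row 1 at column 5.
(10,9) attacks row 1 at column 9.
(11,11) attacks row 1 at column 11 and diagonals 1.
Attacked columns: {1, 2, 3, 4, 5, 6, 8, 9, 10, 11}. Safe: {7}.

columns 7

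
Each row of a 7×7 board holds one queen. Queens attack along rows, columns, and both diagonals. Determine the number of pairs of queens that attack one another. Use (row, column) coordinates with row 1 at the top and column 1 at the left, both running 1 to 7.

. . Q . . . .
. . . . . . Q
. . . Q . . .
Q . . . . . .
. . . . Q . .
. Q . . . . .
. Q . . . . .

2

Same column: (6,2)–(7,2) (column 2).
Same diagonal: (2,7)–(7,2) (|2−7| = |7−2| = 5).
Total attacking pairs: 2.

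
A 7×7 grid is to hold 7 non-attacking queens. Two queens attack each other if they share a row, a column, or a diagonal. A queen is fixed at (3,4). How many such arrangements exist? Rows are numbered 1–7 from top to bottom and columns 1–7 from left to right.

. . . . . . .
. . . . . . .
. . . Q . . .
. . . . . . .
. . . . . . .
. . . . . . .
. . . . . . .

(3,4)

Branch on row 1: col 1 → 1; col 3 → 1; col 5 → 1; col 7 → 1.
Sum: 1 + 1 + 1 + 1 = 4.

4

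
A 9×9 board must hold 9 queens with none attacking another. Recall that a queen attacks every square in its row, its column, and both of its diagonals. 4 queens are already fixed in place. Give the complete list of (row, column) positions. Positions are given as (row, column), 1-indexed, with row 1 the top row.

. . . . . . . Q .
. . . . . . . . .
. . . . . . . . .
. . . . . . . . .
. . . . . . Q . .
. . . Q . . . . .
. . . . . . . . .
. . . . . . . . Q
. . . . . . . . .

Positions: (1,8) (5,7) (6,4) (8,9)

Row 2: attacked by (1,8)→{7,8,9}; (5,7)→{4,7}; (6,4)→{4,8}; (8,9)→{3,9}. Safe: 1, 2, 5, 6. Place at column 5.
Row 3: attacked by (1,8)→{6,8}; (2,5)→{4,5,6}; (5,7)→{5,7,9}; (6,4)→{1,4,7}; (8,9)→{4,9}. Safe: 2, 3. Place at column 3.
Row 4: attacked by (1,8)→{5,8}; (2,5)→{3,5,7}; (3,3)→{2,3,4}; (5,7)→{6,7,8}; (6,4)→{2,4,6}; (8,9)→{5,9}. Safe: 1. Place at column 1.
Row 7: attacked by (1,8)→{2,8}; (2,5)→{5}; (3,3)→{3,7}; (4,1)→{1,4}; (5,7)→{5,7,9}; (6,4)→{3,4,5}; (8,9)→{8,9}. Safe: 6. Place at column 6.
Row 9: attacked by (1,8)→{8}; (2,5)→{5}; (3,3)→{3,9}; (4,1)→{1,6}; (5,7)→{3,7}; (6,4)→{1,4,7}; (7,6)→{4,6,8}; (8,9)→{8,9}. Safe: 2. Place at column 2.
Columns [8, 5, 3, 1, 7, 4, 6, 9, 2], r−c [-7, -3, 0, 3, -2, 2, 1, -1, 7], r+c [9, 7, 6, 5, 12, 10, 13, 17, 11] are all distinct, so no two queens attack.

(1,8) (2,5) (3,3) (4,1) (5,7) (6,4) (7,6) (8,9) (9,2)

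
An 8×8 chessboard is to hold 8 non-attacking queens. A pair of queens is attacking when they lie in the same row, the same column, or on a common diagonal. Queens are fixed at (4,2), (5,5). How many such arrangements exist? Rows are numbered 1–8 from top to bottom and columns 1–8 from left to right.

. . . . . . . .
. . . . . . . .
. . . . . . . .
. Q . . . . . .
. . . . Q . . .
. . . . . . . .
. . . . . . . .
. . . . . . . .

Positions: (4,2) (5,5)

1

Branch on row 1: col 3 → 0; col 4 → 0; col 6 → 0; col 7 → 1; col 8 → 0.
Sum: 0 + 0 + 0 + 1 + 0 = 1.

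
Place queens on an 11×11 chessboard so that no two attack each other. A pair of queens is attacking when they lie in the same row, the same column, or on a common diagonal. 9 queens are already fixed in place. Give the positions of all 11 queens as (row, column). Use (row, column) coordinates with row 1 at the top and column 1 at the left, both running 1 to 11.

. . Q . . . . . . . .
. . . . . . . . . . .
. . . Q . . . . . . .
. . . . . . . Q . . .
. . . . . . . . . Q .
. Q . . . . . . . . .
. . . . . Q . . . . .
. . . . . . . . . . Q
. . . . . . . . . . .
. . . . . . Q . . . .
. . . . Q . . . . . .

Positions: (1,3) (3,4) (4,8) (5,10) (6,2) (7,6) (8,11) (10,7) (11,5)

(1,3) (2,9) (3,4) (4,8) (5,10) (6,2) (7,6) (8,11) (9,1) (10,7) (11,5)

Row 2: attacked by (1,3)→{2,3,4}; (3,4)→{3,4,5}; (4,8)→{6,8,10}; (5,10)→{7,10}; (6,2)→{2,6}; (7,6)→{1,6,11}; (8,11)→{5,11}; (10,7)→{7}; (11,5)→{5}. Safe: 9. Place at column 9.
Row 9: attacked by (1,3)→{3,11}; (2,9)→{2,9}; (3,4)→{4,10}; (4,8)→{3,8}; (5,10)→{6,10}; (6,2)→{2,5}; (7,6)→{4,6,8}; (8,11)→{10,11}; (10,7)→{6,7,8}; (11,5)→{3,5,7}. Safe: 1. Place at column 1.
Columns [3, 9, 4, 8, 10, 2, 6, 11, 1, 7, 5], r−c [-2, -7, -1, -4, -5, 4, 1, -3, 8, 3, 6], r+c [4, 11, 7, 12, 15, 8, 13, 19, 10, 17, 16] are all distinct, so no two queens attack.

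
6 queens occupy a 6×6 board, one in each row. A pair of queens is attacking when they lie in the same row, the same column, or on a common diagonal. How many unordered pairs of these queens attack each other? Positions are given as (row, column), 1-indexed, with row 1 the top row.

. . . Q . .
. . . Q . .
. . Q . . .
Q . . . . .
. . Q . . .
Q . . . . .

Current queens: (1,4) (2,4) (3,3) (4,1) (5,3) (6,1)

5

Same column: (1,4)–(2,4) (column 4); (3,3)–(5,3) (column 3); (4,1)–(6,1) (column 1).
Same diagonal: (1,4)–(4,1) (|1−4| = |4−1| = 3); (2,4)–(3,3) (|2−3| = |4−3| = 1).
Total attacking pairs: 5.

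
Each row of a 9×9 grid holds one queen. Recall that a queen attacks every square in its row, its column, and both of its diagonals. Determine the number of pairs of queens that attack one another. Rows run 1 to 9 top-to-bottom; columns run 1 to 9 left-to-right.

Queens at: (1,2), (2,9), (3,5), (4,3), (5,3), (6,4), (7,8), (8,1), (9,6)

5

Same column: (4,3)–(5,3) (column 3).
Same diagonal: (1,2)–(7,8) (|1−7| = |2−8| = 6); (3,5)–(5,3) (|3−5| = |5−3| = 2); (5,3)–(6,4) (|5−6| = |3−4| = 1); (7,8)–(9,6) (|7−9| = |8−6| = 2).
Total attacking pairs: 5.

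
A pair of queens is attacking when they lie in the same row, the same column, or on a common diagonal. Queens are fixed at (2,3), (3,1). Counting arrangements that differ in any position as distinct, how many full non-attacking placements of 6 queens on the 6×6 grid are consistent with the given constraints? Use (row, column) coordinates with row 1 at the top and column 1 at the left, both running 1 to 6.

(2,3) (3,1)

Branch on row 1: col 5 → 1; col 6 → 0.
Sum: 1 + 0 = 1.

1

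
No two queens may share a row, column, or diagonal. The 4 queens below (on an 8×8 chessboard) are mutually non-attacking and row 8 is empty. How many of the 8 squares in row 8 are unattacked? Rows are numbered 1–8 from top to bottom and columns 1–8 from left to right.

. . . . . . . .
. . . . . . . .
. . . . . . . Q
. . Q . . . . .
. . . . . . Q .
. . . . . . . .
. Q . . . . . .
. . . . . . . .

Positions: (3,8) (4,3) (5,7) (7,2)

2

(3,8) attacks row 8 at column 8 and diagonals 3.
(4,3) attacks row 8 at column 3 and diagonals 7.
(5,7) attacks row 8 at column 7 and diagonals 4.
(7,2) attacks row 8 at column 2 and diagonals 1, 3.
Attacked columns: {1, 2, 3, 4, 7, 8}. Safe: {5, 6}.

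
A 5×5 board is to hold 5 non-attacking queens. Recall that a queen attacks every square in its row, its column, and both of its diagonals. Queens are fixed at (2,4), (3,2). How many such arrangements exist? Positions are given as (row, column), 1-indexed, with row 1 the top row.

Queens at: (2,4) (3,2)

1

Branch on row 1: col 1 → 1.
Sum: 1 = 1.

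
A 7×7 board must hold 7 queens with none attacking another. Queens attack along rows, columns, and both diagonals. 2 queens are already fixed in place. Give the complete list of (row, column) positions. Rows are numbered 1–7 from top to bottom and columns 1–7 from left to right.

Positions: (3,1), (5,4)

(1,5) (2,3) (3,1) (4,6) (5,4) (6,2) (7,7)

Row 1: attacked by (3,1)→{1,3}; (5,4)→{4}. Safe: 2, 5, 6, 7. Place at column 5.
Row 2: attacked by (1,5)→{4,5,6}; (3,1)→{1,2}; (5,4)→{1,4,7}. Safe: 3. Place at column 3.
Row 4: attacked by (1,5)→{2,5}; (2,3)→{1,3,5}; (3,1)→{1,2}; (5,4)→{3,4,5}. Safe: 6, 7. Place at column 6.
Row 6: attacked by (1,5)→{5}; (2,3)→{3,7}; (3,1)→{1,4}; (4,6)→{4,6}; (5,4)→{3,4,5}. Safe: 2. Place at column 2.
Row 7: attacked by (1,5)→{5}; (2,3)→{3}; (3,1)→{1,5}; (4,6)→{3,6}; (5,4)→{2,4,6}; (6,2)→{1,2,3}. Safe: 7. Place at column 7.
Columns [5, 3, 1, 6, 4, 2, 7], r−c [-4, -1, 2, -2, 1, 4, 0], r+c [6, 5, 4, 10, 9, 8, 14] are all distinct, so no two queens attack.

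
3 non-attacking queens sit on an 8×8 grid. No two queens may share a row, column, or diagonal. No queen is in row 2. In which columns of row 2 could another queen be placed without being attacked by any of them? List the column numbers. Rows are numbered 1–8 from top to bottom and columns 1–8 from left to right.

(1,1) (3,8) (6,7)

(1,1) attacks row 2 at column 1 and diagonals 2.
(3,8) attacks row 2 at column 8 and diagonals 7.
(6,7) attacks row 2 at column 7 and diagonals 3.
Attacked columns: {1, 2, 3, 7, 8}. Safe: {4, 5, 6}.

columns 4, 5, 6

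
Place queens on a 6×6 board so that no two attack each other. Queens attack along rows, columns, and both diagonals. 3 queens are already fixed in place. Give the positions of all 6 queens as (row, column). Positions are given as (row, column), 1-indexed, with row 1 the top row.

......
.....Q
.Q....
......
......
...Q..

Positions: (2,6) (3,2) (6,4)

(1,3) (2,6) (3,2) (4,5) (5,1) (6,4)

Row 1: attacked by (2,6)→{5,6}; (3,2)→{2,4}; (6,4)→{4}. Safe: 1, 3. Place at column 3.
Row 4: attacked by (1,3)→{3,6}; (2,6)→{4,6}; (3,2)→{1,2,3}; (6,4)→{2,4,6}. Safe: 5. Place at column 5.
Row 5: attacked by (1,3)→{3}; (2,6)→{3,6}; (3,2)→{2,4}; (4,5)→{4,5,6}; (6,4)→{3,4,5}. Safe: 1. Place at column 1.
Columns [3, 6, 2, 5, 1, 4], r−c [-2, -4, 1, -1, 4, 2], r+c [4, 8, 5, 9, 6, 10] are all distinct, so no two queens attack.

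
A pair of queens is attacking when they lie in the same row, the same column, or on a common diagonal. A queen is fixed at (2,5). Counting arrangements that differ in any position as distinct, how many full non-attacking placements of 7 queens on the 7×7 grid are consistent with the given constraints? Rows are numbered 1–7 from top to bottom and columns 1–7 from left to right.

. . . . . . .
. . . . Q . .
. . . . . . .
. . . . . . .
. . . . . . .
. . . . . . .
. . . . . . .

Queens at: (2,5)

6

Branch on row 1: col 1 → 1; col 2 → 3; col 3 → 1; col 7 → 1.
Sum: 1 + 3 + 1 + 1 = 6.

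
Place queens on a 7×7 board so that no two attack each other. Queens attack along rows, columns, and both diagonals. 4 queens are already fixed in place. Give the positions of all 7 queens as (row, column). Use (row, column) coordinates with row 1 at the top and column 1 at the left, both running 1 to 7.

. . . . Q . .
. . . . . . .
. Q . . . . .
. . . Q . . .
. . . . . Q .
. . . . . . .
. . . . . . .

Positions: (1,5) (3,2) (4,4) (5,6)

Row 2: attacked by (1,5)→{4,5,6}; (3,2)→{1,2,3}; (4,4)→{2,4,6}; (5,6)→{3,6}. Safe: 7. Place at column 7.
Row 6: attacked by (1,5)→{5}; (2,7)→{3,7}; (3,2)→{2,5}; (4,4)→{2,4,6}; (5,6)→{5,6,7}. Safe: 1. Place at column 1.
Row 7: attacked by (1,5)→{5}; (2,7)→{2,7}; (3,2)→{2,6}; (4,4)→{1,4,7}; (5,6)→{4,6}; (6,1)→{1,2}. Safe: 3. Place at column 3.
Columns [5, 7, 2, 4, 6, 1, 3], r−c [-4, -5, 1, 0, -1, 5, 4], r+c [6, 9, 5, 8, 11, 7, 10] are all distinct, so no two queens attack.

(1,5) (2,7) (3,2) (4,4) (5,6) (6,1) (7,3)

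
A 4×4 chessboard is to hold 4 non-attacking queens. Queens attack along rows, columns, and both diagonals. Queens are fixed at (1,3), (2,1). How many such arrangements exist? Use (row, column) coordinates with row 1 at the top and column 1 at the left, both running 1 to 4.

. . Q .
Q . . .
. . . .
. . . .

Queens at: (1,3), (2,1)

Branch on row 3: col 4 → 1.
Sum: 1 = 1.

1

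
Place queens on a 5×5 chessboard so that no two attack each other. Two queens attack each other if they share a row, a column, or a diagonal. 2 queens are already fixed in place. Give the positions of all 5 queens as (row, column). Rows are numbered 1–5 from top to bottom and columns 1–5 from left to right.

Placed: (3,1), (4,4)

Row 1: attacked by (3,1)→{1,3}; (4,4)→{1,4}. Safe: 2, 5. Place at column 5.
Row 2: attacked by (1,5)→{4,5}; (3,1)→{1,2}; (4,4)→{2,4}. Safe: 3. Place at column 3.
Row 5: attacked by (1,5)→{1,5}; (2,3)→{3}; (3,1)→{1,3}; (4,4)→{3,4,5}. Safe: 2. Place at column 2.
Columns [5, 3, 1, 4, 2], r−c [-4, -1, 2, 0, 3], r+c [6, 5, 4, 8, 7] are all distinct, so no two queens attack.

(1,5) (2,3) (3,1) (4,4) (5,2)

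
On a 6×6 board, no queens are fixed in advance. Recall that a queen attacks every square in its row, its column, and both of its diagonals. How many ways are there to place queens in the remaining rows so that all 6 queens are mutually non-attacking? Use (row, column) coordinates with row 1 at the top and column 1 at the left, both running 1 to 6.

Branch on row 1: col 1 → 0; col 2 → 1; col 3 → 1; col 4 → 1; col 5 → 1; col 6 → 0.
Sum: 0 + 1 + 1 + 1 + 1 + 0 = 4.
(This is the classic 6-queens count.)

4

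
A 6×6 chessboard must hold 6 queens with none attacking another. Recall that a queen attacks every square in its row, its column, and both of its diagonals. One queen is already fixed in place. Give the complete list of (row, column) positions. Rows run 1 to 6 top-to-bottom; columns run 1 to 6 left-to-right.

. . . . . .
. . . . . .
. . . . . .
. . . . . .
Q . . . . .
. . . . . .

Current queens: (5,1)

Row 1: attacked by (5,1)→{1,5}. Safe: 2, 3, 4, 6. Place at column 3.
Row 2: attacked by (1,3)→{2,3,4}; (5,1)→{1,4}. Safe: 5, 6. Place at column 6.
Row 3: attacked by (1,3)→{1,3,5}; (2,6)→{5,6}; (5,1)→{1,3}. Safe: 2, 4. Place at column 2.
Row 4: attacked by (1,3)→{3,6}; (2,6)→{4,6}; (3,2)→{1,2,3}; (5,1)→{1,2}. Safe: 5. Place at column 5.
Row 6: attacked by (1,3)→{3}; (2,6)→{2,6}; (3,2)→{2,5}; (4,5)→{3,5}; (5,1)→{1,2}. Safe: 4. Place at column 4.
Columns [3, 6, 2, 5, 1, 4], r−c [-2, -4, 1, -1, 4, 2], r+c [4, 8, 5, 9, 6, 10] are all distinct, so no two queens attack.

(1,3) (2,6) (3,2) (4,5) (5,1) (6,4)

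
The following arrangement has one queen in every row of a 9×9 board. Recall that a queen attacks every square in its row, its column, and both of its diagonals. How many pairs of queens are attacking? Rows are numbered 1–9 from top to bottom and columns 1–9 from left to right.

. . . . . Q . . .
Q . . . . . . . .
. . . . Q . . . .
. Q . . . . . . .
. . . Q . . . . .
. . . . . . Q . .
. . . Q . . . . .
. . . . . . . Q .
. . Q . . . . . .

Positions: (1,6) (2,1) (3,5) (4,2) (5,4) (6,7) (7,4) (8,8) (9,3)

2

Same column: (5,4)–(7,4) (column 4).
Same diagonal: (2,1)–(5,4) (|2−5| = |1−4| = 3).
Total attacking pairs: 2.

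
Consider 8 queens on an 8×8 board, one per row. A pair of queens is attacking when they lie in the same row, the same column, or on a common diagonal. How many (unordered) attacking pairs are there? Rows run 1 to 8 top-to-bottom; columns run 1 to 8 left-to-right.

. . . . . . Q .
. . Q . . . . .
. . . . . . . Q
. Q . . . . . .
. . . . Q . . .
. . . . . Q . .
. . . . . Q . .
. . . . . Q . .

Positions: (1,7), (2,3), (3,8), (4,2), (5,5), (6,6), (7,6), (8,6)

5

Same column: (6,6)–(7,6) (column 6); (6,6)–(8,6) (column 6); (7,6)–(8,6) (column 6).
Same diagonal: (4,2)–(8,6) (|4−8| = |2−6| = 4); (5,5)–(6,6) (|5−6| = |5−6| = 1).
Total attacking pairs: 5.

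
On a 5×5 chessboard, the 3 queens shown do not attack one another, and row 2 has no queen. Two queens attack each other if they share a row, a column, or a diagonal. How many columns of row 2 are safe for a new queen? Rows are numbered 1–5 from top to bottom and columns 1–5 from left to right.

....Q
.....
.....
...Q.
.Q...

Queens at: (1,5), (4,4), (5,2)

2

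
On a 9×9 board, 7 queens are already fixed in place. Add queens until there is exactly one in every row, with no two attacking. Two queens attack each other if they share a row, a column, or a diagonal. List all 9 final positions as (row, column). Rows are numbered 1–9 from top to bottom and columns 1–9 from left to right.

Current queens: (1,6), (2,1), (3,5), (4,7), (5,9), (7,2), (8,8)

Row 6: attacked by (1,6)→{1,6}; (2,1)→{1,5}; (3,5)→{2,5,8}; (4,7)→{5,7,9}; (5,9)→{8,9}; (7,2)→{1,2,3}; (8,8)→{6,8}. Safe: 4. Place at column 4.
Row 9: attacked by (1,6)→{6}; (2,1)→{1,8}; (3,5)→{5}; (4,7)→{2,7}; (5,9)→{5,9}; (6,4)→{1,4,7}; (7,2)→{2,4}; (8,8)→{7,8,9}. Safe: 3. Place at column 3.
Columns [6, 1, 5, 7, 9, 4, 2, 8, 3], r−c [-5, 1, -2, -3, -4, 2, 5, 0, 6], r+c [7, 3, 8, 11, 14, 10, 9, 16, 12] are all distinct, so no two queens attack.

(1,6) (2,1) (3,5) (4,7) (5,9) (6,4) (7,2) (8,8) (9,3)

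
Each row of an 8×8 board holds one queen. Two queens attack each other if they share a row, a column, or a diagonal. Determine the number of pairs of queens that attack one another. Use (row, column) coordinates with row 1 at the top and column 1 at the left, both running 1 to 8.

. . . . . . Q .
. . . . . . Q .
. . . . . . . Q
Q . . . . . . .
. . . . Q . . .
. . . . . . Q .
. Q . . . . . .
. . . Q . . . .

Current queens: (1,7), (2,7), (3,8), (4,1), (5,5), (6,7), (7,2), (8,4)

Same column: (1,7)–(2,7) (column 7); (1,7)–(6,7) (column 7); (2,7)–(6,7) (column 7).
Same diagonal: (2,7)–(3,8) (|2−3| = |7−8| = 1); (2,7)–(7,2) (|2−7| = |7−2| = 5).
Total attacking pairs: 5.

5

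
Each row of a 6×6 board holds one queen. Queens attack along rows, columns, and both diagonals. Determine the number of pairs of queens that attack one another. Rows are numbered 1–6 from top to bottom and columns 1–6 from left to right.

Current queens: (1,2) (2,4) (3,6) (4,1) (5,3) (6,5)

0

All columns are distinct and no two queens satisfy |Δrow| = |Δcol|, so no pair attacks.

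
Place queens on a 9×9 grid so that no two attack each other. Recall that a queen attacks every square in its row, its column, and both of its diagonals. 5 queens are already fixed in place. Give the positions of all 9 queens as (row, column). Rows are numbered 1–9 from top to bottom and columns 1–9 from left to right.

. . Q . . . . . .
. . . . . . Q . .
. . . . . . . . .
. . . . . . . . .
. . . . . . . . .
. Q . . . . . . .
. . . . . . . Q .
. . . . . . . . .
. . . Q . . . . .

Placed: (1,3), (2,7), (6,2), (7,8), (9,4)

(1,3) (2,7) (3,9) (4,1) (5,5) (6,2) (7,8) (8,6) (9,4)

Row 3: attacked by (1,3)→{1,3,5}; (2,7)→{6,7,8}; (6,2)→{2,5}; (7,8)→{4,8}; (9,4)→{4}. Safe: 9. Place at column 9.
Row 4: attacked by (1,3)→{3,6}; (2,7)→{5,7,9}; (3,9)→{8,9}; (6,2)→{2,4}; (7,8)→{5,8}; (9,4)→{4,9}. Safe: 1. Place at column 1.
Row 5: attacked by (1,3)→{3,7}; (2,7)→{4,7}; (3,9)→{7,9}; (4,1)→{1,2}; (6,2)→{1,2,3}; (7,8)→{6,8}; (9,4)→{4,8}. Safe: 5. Place at column 5.
Row 8: attacked by (1,3)→{3}; (2,7)→{1,7}; (3,9)→{4,9}; (4,1)→{1,5}; (5,5)→{2,5,8}; (6,2)→{2,4}; (7,8)→{7,8,9}; (9,4)→{3,4,5}. Safe: 6. Place at column 6.
Columns [3, 7, 9, 1, 5, 2, 8, 6, 4], r−c [-2, -5, -6, 3, 0, 4, -1, 2, 5], r+c [4, 9, 12, 5, 10, 8, 15, 14, 13] are all distinct, so no two queens attack.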